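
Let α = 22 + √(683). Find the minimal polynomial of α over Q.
m_α(x) = x^2 - 44x - 199

From α - 22 = √(683), squaring gives (α - 22)^2 = 683, i.e. α^2 - 44α + 484 = 683, so α^2 - 44α - 199 = 0. The discriminant of x^2 - 44x - 199 is (-44)^2 - 4·(-199) = 1936 + 796 = 2732, and 4·(683) is not a perfect square in Q since 683 is squarefree and ≠ 1. Hence x^2 - 44x - 199 is irreducible over Q and is the minimal polynomial of α.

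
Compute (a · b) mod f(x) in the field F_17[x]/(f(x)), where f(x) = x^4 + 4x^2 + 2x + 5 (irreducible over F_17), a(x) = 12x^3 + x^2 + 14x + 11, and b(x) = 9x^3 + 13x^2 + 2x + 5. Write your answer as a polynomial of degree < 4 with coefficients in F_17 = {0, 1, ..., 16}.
a · b ≡ 11x^3 + 8x^2 + 9x + 6 (mod f(x))

Multiply in F_17[x]: a(x)·b(x) = (12x^3 + x^2 + 14x + 11)·(9x^3 + 13x^2 + 2x + 5) = 6x^6 + 12x^5 + 10x^4 + 3x^3 + 6x^2 + 7x + 4. This has degree ≥ 4, so divide by f(x) over F_17: 6x^6 + 12x^5 + 10x^4 + 3x^3 + 6x^2 + 7x + 4 = (6x^2 + 12x + 3)·(x^4 + 4x^2 + 2x + 5) + (11x^3 + 8x^2 + 9x + 6). Hence a·b ≡ 11x^3 + 8x^2 + 9x + 6 (mod f). (F_17[x]/(f) is a field with 17^4 = 83521 elements since f is irreducible of degree 4.)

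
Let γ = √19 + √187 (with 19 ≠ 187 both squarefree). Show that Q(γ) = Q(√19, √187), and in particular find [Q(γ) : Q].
[Q(γ) : Q] = 4 (equivalently, Q(γ) = Q(√19, √187))

Obviously Q(γ) ⊆ Q(√19, √187), and [Q(√19, √187):Q] = 4 (since 19, 187 are distinct squarefree integers > 1 with 3553 not a perfect square). To show equality we compute the minimal polynomial of γ. From γ = √19 + √187: γ^2 = 19 + 2√(3553) + 187 = 206 + 2√(3553), so γ^2 - 206 = 2√(3553); squaring, (γ^2 - 206)^2 = 4·3553, i.e. γ^4 - 412γ^2 + 42436 - 14212 = 0, i.e. γ^4 - 412γ^2 + 28224 = 0. So γ is a root of x^4 - 412x^2 + 28224. This polynomial is irreducible over Q: it has no rational root (each ±√19 ± √187 is irrational), and any factorization into two quadratics over Q would force √(3553) ∈ Q (pairing opposite roots) or √19, √187 ∈ Q (other pairings), all impossible. Hence [Q(γ):Q] = 4 = [Q(√19, √187):Q], so Q(γ) = Q(√19, √187).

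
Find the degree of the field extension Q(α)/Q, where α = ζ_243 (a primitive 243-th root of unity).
[Q(α):Q] = 162

The minimal polynomial of ζ_243 over Q is the 243-th cyclotomic polynomial Φ_243(x), which is irreducible over Q and has degree φ(243) = 162. Hence [Q(α):Q] = φ(243) = 162.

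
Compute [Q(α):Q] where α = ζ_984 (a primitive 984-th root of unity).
[Q(α):Q] = 320

The minimal polynomial of ζ_984 over Q is the 984-th cyclotomic polynomial Φ_984(x), which is irreducible over Q and has degree φ(984) = 320. Hence [Q(α):Q] = φ(984) = 320.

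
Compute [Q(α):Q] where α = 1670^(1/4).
[Q(α):Q] = 4

α is a root of x^4 - 1670. By Eisenstein's criterion at the prime p = 2 (which divides the constant term 1670 but p^2 = 4 does not, since 1670 is squarefree), x^4 - 1670 is irreducible over Q. Hence [Q(α):Q] = 4.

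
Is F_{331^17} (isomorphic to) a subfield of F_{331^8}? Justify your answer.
No: F_{331^17} is not a subfield of F_{331^8}

F_{p^m} embeds in F_{p^n} iff m | n. Here 17 ∤ 8 (since 8 = 0·17 + 8 with remainder 8 ≠ 0), so F_{331^17} is not a subfield of F_{331^8}. Equivalently: if it were, the tower law would give 17 = [F_{331^17}:F_331] dividing [F_{331^8}:F_331] = 8, contradiction.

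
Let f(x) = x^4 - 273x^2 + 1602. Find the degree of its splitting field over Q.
[K : Q] = 4

Solving the quadratic in x^2: x^2 = (273 ± √(273^2 - 4·1602))/2 = (273 ± √68121)/2 = (273 ± 261)/2, giving x^2 = 267 or x^2 = 6. So f(x) = (x^2 - 267)(x^2 - 6) and the roots of f are ±√267, ±√6. Hence the splitting field is K = Q(√267, √6). Since 267 and 6 are distinct squarefree integers > 1, their product 1602 is not a perfect square, so √6 ∉ Q(√267). By the tower law [K:Q] = [Q(√267,√6):Q(√267)] · [Q(√267):Q] = 2 · 2 = 4.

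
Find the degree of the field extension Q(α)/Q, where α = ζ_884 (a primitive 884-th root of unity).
[Q(α):Q] = 384

The minimal polynomial of ζ_884 over Q is the 884-th cyclotomic polynomial Φ_884(x), which is irreducible over Q and has degree φ(884) = 384. Hence [Q(α):Q] = φ(884) = 384.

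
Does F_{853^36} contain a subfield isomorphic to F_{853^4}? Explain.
Yes: F_{853^4} is a subfield of F_{853^36}

F_{p^m} embeds in F_{p^n} iff m | n (since F_{p^n} is the splitting field of x^(p^n) - x, and F_{p^m} ⊂ F_{p^n} forces p^n to be a power of p^m, i.e. m | n; conversely if m | n then every root of x^(p^m) - x is a root of x^(p^n) - x). Here 4 | 36 (since 36 = 9·4), so F_{853^4} is a subfield of F_{853^36}, and [F_{853^36} : F_{853^4}] = 36/4 = 9.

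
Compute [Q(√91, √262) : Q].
[Q(√91, √262) : Q] = 4

[Q(√91):Q] = 2 (min poly x^2 - 91, irreducible since 91 is squarefree > 1). For the top step, suppose √262 ∈ Q(√91), say √262 = c + d√91 with c, d ∈ Q. Squaring: 262 = c^2 + 91d^2 + 2cd√91. Since √91 ∉ Q this forces 2cd = 0. If d = 0 then √262 = c ∈ Q, contradicting 262 squarefree > 1. If c = 0 then 262 = 91d^2, so 91·262 = (91d)^2 is a perfect square in Q — but 91·262 = 23842 is not a perfect square (since 91 and 262 are distinct squarefree integers). Contradiction. Hence √262 ∉ Q(√91), so x^2 - 262 stays irreducible over Q(√91) and [Q(√91, √262) : Q(√91)] = 2. By the tower law, [Q(√91, √262) : Q] = 2 · 2 = 4.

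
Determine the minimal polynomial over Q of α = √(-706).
m_α(x) = x^2 + 706

α satisfies α^2 + 706 = 0, so x^2 + 706 annihilates α. Since d = -706 is squarefree and ≠ 1, it is not a perfect square in Q, so x^2 + 706 has no rational root and is therefore irreducible over Q (a degree-2 polynomial over a field is irreducible iff it has no root). Hence m_α(x) = x^2 + 706.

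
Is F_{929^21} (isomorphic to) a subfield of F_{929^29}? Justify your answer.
No: F_{929^21} is not a subfield of F_{929^29}

F_{p^m} embeds in F_{p^n} iff m | n. Here 21 ∤ 29 (since 29 = 1·21 + 8 with remainder 8 ≠ 0), so F_{929^21} is not a subfield of F_{929^29}. Equivalently: if it were, the tower law would give 21 = [F_{929^21}:F_929] dividing [F_{929^29}:F_929] = 29, contradiction.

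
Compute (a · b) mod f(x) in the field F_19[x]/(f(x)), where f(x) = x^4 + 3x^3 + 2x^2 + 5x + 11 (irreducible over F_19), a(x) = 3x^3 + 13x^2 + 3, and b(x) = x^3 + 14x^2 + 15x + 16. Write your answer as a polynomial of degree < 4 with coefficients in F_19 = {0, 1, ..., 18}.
a · b ≡ 4x^3 + 11x^2 + 17x + 9 (mod f(x))

Multiply in F_19[x]: a(x)·b(x) = (3x^3 + 13x^2 + 3)·(x^3 + 14x^2 + 15x + 16) = 3x^6 + 17x^5 + 18x^4 + 18x^3 + 3x^2 + 7x + 10. This has degree ≥ 4, so divide by f(x) over F_19: 3x^6 + 17x^5 + 18x^4 + 18x^3 + 3x^2 + 7x + 10 = (3x^2 + 8x + 7)·(x^4 + 3x^3 + 2x^2 + 5x + 11) + (4x^3 + 11x^2 + 17x + 9). Hence a·b ≡ 4x^3 + 11x^2 + 17x + 9 (mod f). (F_19[x]/(f) is a field with 19^4 = 130321 elements since f is irreducible of degree 4.)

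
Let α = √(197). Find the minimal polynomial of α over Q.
m_α(x) = x^2 - 197

α satisfies α^2 - 197 = 0, so x^2 - 197 annihilates α. Since d = 197 is squarefree and ≠ 1, it is not a perfect square in Q, so x^2 - 197 has no rational root and is therefore irreducible over Q (a degree-2 polynomial over a field is irreducible iff it has no root). Hence m_α(x) = x^2 - 197.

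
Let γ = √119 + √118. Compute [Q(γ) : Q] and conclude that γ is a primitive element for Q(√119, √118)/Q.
[Q(γ) : Q] = 4 (equivalently, Q(γ) = Q(√119, √118))

Obviously Q(γ) ⊆ Q(√119, √118), and [Q(√119, √118):Q] = 4 (since 119, 118 are distinct squarefree integers > 1 with 14042 not a perfect square). To show equality we compute the minimal polynomial of γ. From γ = √119 + √118: γ^2 = 119 + 2√(14042) + 118 = 237 + 2√(14042), so γ^2 - 237 = 2√(14042); squaring, (γ^2 - 237)^2 = 4·14042, i.e. γ^4 - 474γ^2 + 56169 - 56168 = 0, i.e. γ^4 - 474γ^2 + 1 = 0. So γ is a root of x^4 - 474x^2 + 1. This polynomial is irreducible over Q: it has no rational root (each ±√119 ± √118 is irrational), and any factorization into two quadratics over Q would force √(14042) ∈ Q (pairing opposite roots) or √119, √118 ∈ Q (other pairings), all impossible. Hence [Q(γ):Q] = 4 = [Q(√119, √118):Q], so Q(γ) = Q(√119, √118).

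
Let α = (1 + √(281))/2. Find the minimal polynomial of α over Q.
m_α(x) = x^2 - x - 70

From 2α - 1 = √(281), squaring gives (2α - 1)^2 = 281, i.e. 4α^2 - 4α + 1 = 281, so α^2 - α + (1 - 281)/4 = 0. Since 281 ≡ 1 (mod 4), (1 - 281)/4 = -70 ∈ Z. The polynomial x^2 - x - 70 has discriminant 1 - 4·(-70) = 281, which is not a perfect square in Q (d = 281 is squarefree and ≠ 1), so x^2 - x - 70 is irreducible over Q. It is the minimal polynomial of α.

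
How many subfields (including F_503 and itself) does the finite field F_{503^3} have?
F_{503^3} has 2 subfields

The subfields of F_{p^n} are exactly the fields F_{p^d} for d | n (each is the fixed field of the unique index-d subgroup of Gal(F_{p^n}/F_p) ≅ Z/nZ). The divisors of n = 3 are {1, 3}, giving 2 subfields: F_{503^1}, F_{503^3}.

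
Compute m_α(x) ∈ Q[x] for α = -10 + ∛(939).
m_α(x) = x^3 + 30x^2 + 300x + 61

Set β = α + 10 = ∛(939), so β^3 = 939. Then (α + 10)^3 - 939 = 0, i.e. α is a root of g(x) = (x + 10)^3 - 939 = x^3 + 30x^2 + 300x + 61. Since g(x) = h(x + 10) where h(x) = x^3 - 939, and h is irreducible over Q (because 939 is not a perfect cube, so h has no rational root, and a monic cubic with no rational root is irreducible), g is also irreducible (irreducibility is preserved under the substitution x → x + 10). Hence m_α(x) = x^3 + 30x^2 + 300x + 61.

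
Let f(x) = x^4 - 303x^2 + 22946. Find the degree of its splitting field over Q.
[K : Q] = 4

Solving the quadratic in x^2: x^2 = (303 ± √(303^2 - 4·22946))/2 = (303 ± √25)/2 = (303 ± 5)/2, giving x^2 = 154 or x^2 = 149. So f(x) = (x^2 - 154)(x^2 - 149) and the roots of f are ±√154, ±√149. Hence the splitting field is K = Q(√154, √149). Since 154 and 149 are distinct squarefree integers > 1, their product 22946 is not a perfect square, so √149 ∉ Q(√154). By the tower law [K:Q] = [Q(√154,√149):Q(√154)] · [Q(√154):Q] = 2 · 2 = 4.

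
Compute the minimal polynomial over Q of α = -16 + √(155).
m_α(x) = x^2 + 32x + 101

From α + 16 = √(155), squaring gives (α + 16)^2 = 155, i.e. α^2 + 32α + 256 = 155, so α^2 + 32α + 101 = 0. The discriminant of x^2 + 32x + 101 is (32)^2 - 4·(101) = 1024 - 404 = 620, and 4·(155) is not a perfect square in Q since 155 is squarefree and ≠ 1. Hence x^2 + 32x + 101 is irreducible over Q and is the minimal polynomial of α.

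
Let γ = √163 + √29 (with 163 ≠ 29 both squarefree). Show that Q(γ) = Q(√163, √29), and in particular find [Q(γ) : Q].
[Q(γ) : Q] = 4 (equivalently, Q(γ) = Q(√163, √29))

Obviously Q(γ) ⊆ Q(√163, √29), and [Q(√163, √29):Q] = 4 (since 163, 29 are distinct squarefree integers > 1 with 4727 not a perfect square). To show equality we compute the minimal polynomial of γ. From γ = √163 + √29: γ^2 = 163 + 2√(4727) + 29 = 192 + 2√(4727), so γ^2 - 192 = 2√(4727); squaring, (γ^2 - 192)^2 = 4·4727, i.e. γ^4 - 384γ^2 + 36864 - 18908 = 0, i.e. γ^4 - 384γ^2 + 17956 = 0. So γ is a root of x^4 - 384x^2 + 17956. This polynomial is irreducible over Q: it has no rational root (each ±√163 ± √29 is irrational), and any factorization into two quadratics over Q would force √(4727) ∈ Q (pairing opposite roots) or √163, √29 ∈ Q (other pairings), all impossible. Hence [Q(γ):Q] = 4 = [Q(√163, √29):Q], so Q(γ) = Q(√163, √29).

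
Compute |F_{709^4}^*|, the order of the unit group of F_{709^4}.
|F_{709^4}^*| = 252688187760

F_{709^4} has 709^4 = 252688187761 elements; its multiplicative group consists of all nonzero elements, so |F_{709^4}^*| = 252688187761 - 1 = 252688187760. (It is cyclic since any finite subgroup of the multiplicative group of a field is cyclic.)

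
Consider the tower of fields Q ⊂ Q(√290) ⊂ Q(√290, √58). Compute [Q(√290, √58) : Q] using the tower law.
[Q(√290, √58) : Q] = 4

[Q(√290):Q] = 2 (min poly x^2 - 290, irreducible since 290 is squarefree > 1). For the top step, suppose √58 ∈ Q(√290), say √58 = c + d√290 with c, d ∈ Q. Squaring: 58 = c^2 + 290d^2 + 2cd√290. Since √290 ∉ Q this forces 2cd = 0. If d = 0 then √58 = c ∈ Q, contradicting 58 squarefree > 1. If c = 0 then 58 = 290d^2, so 290·58 = (290d)^2 is a perfect square in Q — but 290·58 = 16820 is not a perfect square (since 290 and 58 are distinct squarefree integers). Contradiction. Hence √58 ∉ Q(√290), so x^2 - 58 stays irreducible over Q(√290) and [Q(√290, √58) : Q(√290)] = 2. By the tower law, [Q(√290, √58) : Q] = 2 · 2 = 4.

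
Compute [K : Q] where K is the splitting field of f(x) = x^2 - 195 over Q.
[K : Q] = 2

f(x) = x^2 - 195 factors as (x - √195)(x + √195). The splitting field is K = Q(√195). Since 195 is squarefree and > 1, it is not a perfect square, so x^2 - 195 is irreducible over Q and [Q(√195) : Q] = 2. Hence [K : Q] = 2.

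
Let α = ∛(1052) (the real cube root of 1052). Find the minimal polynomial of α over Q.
m_α(x) = x^3 - 1052

α satisfies α^3 = 1052, so x^3 - 1052 annihilates α. By the rational root test, a rational root p/q (in lowest terms) of x^3 - 1052 would satisfy p^3 = 1052 q^3, forcing q = 1 and p^3 = 1052; but 1052 is not a perfect cube, contradiction. A monic cubic over Q with no rational root is irreducible (any nontrivial factorization would include a linear factor). Hence x^3 - 1052 is the minimal polynomial of α, and in particular [Q(α):Q] = 3.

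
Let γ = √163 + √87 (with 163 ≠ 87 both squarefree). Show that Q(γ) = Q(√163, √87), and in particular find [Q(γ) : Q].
[Q(γ) : Q] = 4 (equivalently, Q(γ) = Q(√163, √87))

Obviously Q(γ) ⊆ Q(√163, √87), and [Q(√163, √87):Q] = 4 (since 163, 87 are distinct squarefree integers > 1 with 14181 not a perfect square). To show equality we compute the minimal polynomial of γ. From γ = √163 + √87: γ^2 = 163 + 2√(14181) + 87 = 250 + 2√(14181), so γ^2 - 250 = 2√(14181); squaring, (γ^2 - 250)^2 = 4·14181, i.e. γ^4 - 500γ^2 + 62500 - 56724 = 0, i.e. γ^4 - 500γ^2 + 5776 = 0. So γ is a root of x^4 - 500x^2 + 5776. This polynomial is irreducible over Q: it has no rational root (each ±√163 ± √87 is irrational), and any factorization into two quadratics over Q would force √(14181) ∈ Q (pairing opposite roots) or √163, √87 ∈ Q (other pairings), all impossible. Hence [Q(γ):Q] = 4 = [Q(√163, √87):Q], so Q(γ) = Q(√163, √87).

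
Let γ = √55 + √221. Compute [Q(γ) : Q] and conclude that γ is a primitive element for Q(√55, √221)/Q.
[Q(γ) : Q] = 4 (equivalently, Q(γ) = Q(√55, √221))

Obviously Q(γ) ⊆ Q(√55, √221), and [Q(√55, √221):Q] = 4 (since 55, 221 are distinct squarefree integers > 1 with 12155 not a perfect square). To show equality we compute the minimal polynomial of γ. From γ = √55 + √221: γ^2 = 55 + 2√(12155) + 221 = 276 + 2√(12155), so γ^2 - 276 = 2√(12155); squaring, (γ^2 - 276)^2 = 4·12155, i.e. γ^4 - 552γ^2 + 76176 - 48620 = 0, i.e. γ^4 - 552γ^2 + 27556 = 0. So γ is a root of x^4 - 552x^2 + 27556. This polynomial is irreducible over Q: it has no rational root (each ±√55 ± √221 is irrational), and any factorization into two quadratics over Q would force √(12155) ∈ Q (pairing opposite roots) or √55, √221 ∈ Q (other pairings), all impossible. Hence [Q(γ):Q] = 4 = [Q(√55, √221):Q], so Q(γ) = Q(√55, √221).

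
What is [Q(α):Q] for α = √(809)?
[Q(α):Q] = 2

[Q(α):Q] equals the degree of the minimal polynomial of α. Here α^2 = 809 and x^2 - 809 is irreducible (d = 809 is squarefree, ≠ 1, hence not a square), so deg(m_α) = 2. Thus [Q(α):Q] = 2.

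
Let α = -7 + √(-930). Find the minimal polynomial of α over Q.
m_α(x) = x^2 + 14x + 979

From α + 7 = √(-930), squaring gives (α + 7)^2 = -930, i.e. α^2 + 14α + 49 = -930, so α^2 + 14α + 979 = 0. The discriminant of x^2 + 14x + 979 is (14)^2 - 4·(979) = 196 - 3916 = -3720, and 4·(-930) is not a perfect square in Q since -930 is squarefree and ≠ 1. Hence x^2 + 14x + 979 is irreducible over Q and is the minimal polynomial of α.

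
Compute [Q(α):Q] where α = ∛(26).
[Q(α):Q] = 3

The minimal polynomial of α is x^3 - 26, irreducible over Q since 26 is not a perfect cube (so x^3 - 26 has no rational root). Hence [Q(α):Q] = deg(m_α) = 3.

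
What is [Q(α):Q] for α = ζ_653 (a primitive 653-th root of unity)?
[Q(α):Q] = 652

The minimal polynomial of ζ_653 over Q is the 653-th cyclotomic polynomial Φ_653(x), which is irreducible over Q and has degree φ(653) = 652. Hence [Q(α):Q] = φ(653) = 652.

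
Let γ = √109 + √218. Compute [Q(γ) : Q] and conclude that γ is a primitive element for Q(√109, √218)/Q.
[Q(γ) : Q] = 4 (equivalently, Q(γ) = Q(√109, √218))

Obviously Q(γ) ⊆ Q(√109, √218), and [Q(√109, √218):Q] = 4 (since 109, 218 are distinct squarefree integers > 1 with 23762 not a perfect square). To show equality we compute the minimal polynomial of γ. From γ = √109 + √218: γ^2 = 109 + 2√(23762) + 218 = 327 + 2√(23762), so γ^2 - 327 = 2√(23762); squaring, (γ^2 - 327)^2 = 4·23762, i.e. γ^4 - 654γ^2 + 106929 - 95048 = 0, i.e. γ^4 - 654γ^2 + 11881 = 0. So γ is a root of x^4 - 654x^2 + 11881. This polynomial is irreducible over Q: it has no rational root (each ±√109 ± √218 is irrational), and any factorization into two quadratics over Q would force √(23762) ∈ Q (pairing opposite roots) or √109, √218 ∈ Q (other pairings), all impossible. Hence [Q(γ):Q] = 4 = [Q(√109, √218):Q], so Q(γ) = Q(√109, √218).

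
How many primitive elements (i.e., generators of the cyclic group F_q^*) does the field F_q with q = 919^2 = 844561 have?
There are φ(844560) = 202752 primitive elements

F_q^* is cyclic of order q - 1 = 844560. A cyclic group of order m has exactly φ(m) generators. Here m = 844560 = 2^4 · 3^3 · 5 · 17 · 23, so the number of primitive elements is φ(844560) = 202752.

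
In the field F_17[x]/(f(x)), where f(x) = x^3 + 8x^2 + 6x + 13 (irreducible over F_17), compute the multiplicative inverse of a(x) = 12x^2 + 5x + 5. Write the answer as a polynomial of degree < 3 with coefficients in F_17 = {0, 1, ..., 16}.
a(x)^(-1) ≡ 12x^2 + 3x + 12 (mod f(x))

Since f is irreducible over F_17, F_17[x]/(f) is a field and a(x) ≠ 0 has an inverse. Apply the extended Euclidean algorithm to f(x) and a(x) in F_17[x]: f(x) = (10x + 5)·a(x) + (16x + 5);  a(x) = (5x + 3)·(16x + 5) + (7). The last nonzero remainder is the constant 7 = gcd(f, a) in F_17. Back-substituting through the division chain expresses 7 = s(x)·a(x) + t(x)·f(x) with s(x) ≡ 16x^2 + 4x + 16 (mod f), so (16x^2 + 4x + 16)·a(x) ≡ 7 (mod f). Multiplying by 7^(-1) ≡ 5 in F_17 gives a(x)^(-1) ≡ 5·(16x^2 + 4x + 16) ≡ 12x^2 + 3x + 12 (mod f). Check: (12x^2 + 5x + 5)·(12x^2 + 3x + 12) = 8x^4 + 11x^3 + 15x^2 + 7x + 9 ≡ 1 (mod x^3 + 8x^2 + 6x + 13).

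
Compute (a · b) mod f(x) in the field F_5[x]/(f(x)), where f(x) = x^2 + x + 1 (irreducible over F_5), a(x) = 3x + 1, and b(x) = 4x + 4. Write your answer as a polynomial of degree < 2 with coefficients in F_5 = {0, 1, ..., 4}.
a · b ≡ 4x + 2 (mod f(x))

Multiply in F_5[x]: a(x)·b(x) = (3x + 1)·(4x + 4) = 2x^2 + x + 4. This has degree ≥ 2, so divide by f(x) over F_5: 2x^2 + x + 4 = (2)·(x^2 + x + 1) + (4x + 2). Hence a·b ≡ 4x + 2 (mod f). (F_5[x]/(f) is a field with 5^2 = 25 elements since f is irreducible of degree 2.)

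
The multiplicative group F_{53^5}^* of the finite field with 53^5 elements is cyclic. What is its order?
|F_{53^5}^*| = 418195492

F_{53^5} has 53^5 = 418195493 elements; its multiplicative group consists of all nonzero elements, so |F_{53^5}^*| = 418195493 - 1 = 418195492. (It is cyclic since any finite subgroup of the multiplicative group of a field is cyclic.)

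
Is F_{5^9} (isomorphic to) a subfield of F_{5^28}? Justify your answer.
No: F_{5^9} is not a subfield of F_{5^28}

F_{p^m} embeds in F_{p^n} iff m | n. Here 9 ∤ 28 (since 28 = 3·9 + 1 with remainder 1 ≠ 0), so F_{5^9} is not a subfield of F_{5^28}. Equivalently: if it were, the tower law would give 9 = [F_{5^9}:F_5] dividing [F_{5^28}:F_5] = 28, contradiction.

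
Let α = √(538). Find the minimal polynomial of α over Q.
m_α(x) = x^2 - 538

α satisfies α^2 - 538 = 0, so x^2 - 538 annihilates α. Since d = 538 is squarefree and ≠ 1, it is not a perfect square in Q, so x^2 - 538 has no rational root and is therefore irreducible over Q (a degree-2 polynomial over a field is irreducible iff it has no root). Hence m_α(x) = x^2 - 538.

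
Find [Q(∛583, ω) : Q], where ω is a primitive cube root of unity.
[Q(∛583, ω) : Q] = 6

[Q(∛583):Q] = 3 (min poly x^3 - 583, irreducible since 583 is not a perfect cube). [Q(ω):Q] = 2 (min poly x^2 + x + 1). Since Q(∛583) ⊂ R and ω ∉ R, we have ω ∉ Q(∛583), so x^2 + x + 1 remains irreducible over Q(∛583) and [Q(∛583, ω) : Q(∛583)] = 2. By the tower law, [Q(∛583, ω) : Q] = 3 · 2 = 6. (In fact Q(∛583, ω) is the splitting field of x^3 - 583 over Q.)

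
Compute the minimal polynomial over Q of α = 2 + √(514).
m_α(x) = x^2 - 4x - 510

From α - 2 = √(514), squaring gives (α - 2)^2 = 514, i.e. α^2 - 4α + 4 = 514, so α^2 - 4α - 510 = 0. The discriminant of x^2 - 4x - 510 is (-4)^2 - 4·(-510) = 16 + 2040 = 2056, and 4·(514) is not a perfect square in Q since 514 is squarefree and ≠ 1. Hence x^2 - 4x - 510 is irreducible over Q and is the minimal polynomial of α.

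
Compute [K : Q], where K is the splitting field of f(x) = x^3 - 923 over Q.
[K : Q] = 6

The roots of x^3 - 923 are ∛923, ω∛923, ω^2∛923 where ω = e^(2πi/3) is a primitive cube root of unity, so K = Q(∛923, ω). Now [Q(∛923):Q] = 3 (since 923 is not a perfect cube, x^3 - 923 is irreducible) and [Q(ω):Q] = 2. Both 2 and 3 divide [K:Q], and [K:Q] ≤ 3·2 = 6, so [K:Q] = 6. (Equivalently: Q(∛923) ⊂ R but ω ∉ R, so [K : Q(∛923)] = 2.)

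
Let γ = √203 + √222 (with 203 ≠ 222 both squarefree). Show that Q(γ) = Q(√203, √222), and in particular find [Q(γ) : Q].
[Q(γ) : Q] = 4 (equivalently, Q(γ) = Q(√203, √222))

Obviously Q(γ) ⊆ Q(√203, √222), and [Q(√203, √222):Q] = 4 (since 203, 222 are distinct squarefree integers > 1 with 45066 not a perfect square). To show equality we compute the minimal polynomial of γ. From γ = √203 + √222: γ^2 = 203 + 2√(45066) + 222 = 425 + 2√(45066), so γ^2 - 425 = 2√(45066); squaring, (γ^2 - 425)^2 = 4·45066, i.e. γ^4 - 850γ^2 + 180625 - 180264 = 0, i.e. γ^4 - 850γ^2 + 361 = 0. So γ is a root of x^4 - 850x^2 + 361. This polynomial is irreducible over Q: it has no rational root (each ±√203 ± √222 is irrational), and any factorization into two quadratics over Q would force √(45066) ∈ Q (pairing opposite roots) or √203, √222 ∈ Q (other pairings), all impossible. Hence [Q(γ):Q] = 4 = [Q(√203, √222):Q], so Q(γ) = Q(√203, √222).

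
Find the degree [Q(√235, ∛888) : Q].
[Q(√235, ∛888) : Q] = 6

Let L = Q(√235, ∛888). Since Q(√235) ⊂ L and [Q(√235):Q] = 2, the tower law gives 2 | [L:Q]. Likewise Q(∛888) ⊂ L with [Q(∛888):Q] = 3 (because 888 is not a perfect cube), so 3 | [L:Q]. As gcd(2,3) = 1, [L:Q] is divisible by 6. Conversely L is generated over Q by √235 and ∛888, so [L:Q] ≤ 2·3 = 6. Therefore [Q(√235, ∛888) : Q] = 6.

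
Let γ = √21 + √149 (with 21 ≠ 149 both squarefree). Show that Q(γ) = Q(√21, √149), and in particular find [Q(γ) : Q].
[Q(γ) : Q] = 4 (equivalently, Q(γ) = Q(√21, √149))

Obviously Q(γ) ⊆ Q(√21, √149), and [Q(√21, √149):Q] = 4 (since 21, 149 are distinct squarefree integers > 1 with 3129 not a perfect square). To show equality we compute the minimal polynomial of γ. From γ = √21 + √149: γ^2 = 21 + 2√(3129) + 149 = 170 + 2√(3129), so γ^2 - 170 = 2√(3129); squaring, (γ^2 - 170)^2 = 4·3129, i.e. γ^4 - 340γ^2 + 28900 - 12516 = 0, i.e. γ^4 - 340γ^2 + 16384 = 0. So γ is a root of x^4 - 340x^2 + 16384. This polynomial is irreducible over Q: it has no rational root (each ±√21 ± √149 is irrational), and any factorization into two quadratics over Q would force √(3129) ∈ Q (pairing opposite roots) or √21, √149 ∈ Q (other pairings), all impossible. Hence [Q(γ):Q] = 4 = [Q(√21, √149):Q], so Q(γ) = Q(√21, √149).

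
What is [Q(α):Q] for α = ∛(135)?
[Q(α):Q] = 3

The minimal polynomial of α is x^3 - 135, irreducible over Q since 135 is not a perfect cube (so x^3 - 135 has no rational root). Hence [Q(α):Q] = deg(m_α) = 3.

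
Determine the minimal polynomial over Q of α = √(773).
m_α(x) = x^2 - 773

α satisfies α^2 - 773 = 0, so x^2 - 773 annihilates α. Since d = 773 is squarefree and ≠ 1, it is not a perfect square in Q, so x^2 - 773 has no rational root and is therefore irreducible over Q (a degree-2 polynomial over a field is irreducible iff it has no root). Hence m_α(x) = x^2 - 773.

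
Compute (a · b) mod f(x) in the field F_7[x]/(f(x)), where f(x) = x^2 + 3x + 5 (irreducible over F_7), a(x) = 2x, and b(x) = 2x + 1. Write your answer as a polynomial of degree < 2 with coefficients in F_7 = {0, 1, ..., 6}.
a · b ≡ 4x + 1 (mod f(x))

Multiply in F_7[x]: a(x)·b(x) = (2x)·(2x + 1) = 4x^2 + 2x. This has degree ≥ 2, so divide by f(x) over F_7: 4x^2 + 2x = (4)·(x^2 + 3x + 5) + (4x + 1). Hence a·b ≡ 4x + 1 (mod f). (F_7[x]/(f) is a field with 7^2 = 49 elements since f is irreducible of degree 2.)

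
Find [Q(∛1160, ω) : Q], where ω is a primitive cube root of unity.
[Q(∛1160, ω) : Q] = 6

[Q(∛1160):Q] = 3 (min poly x^3 - 1160, irreducible since 1160 is not a perfect cube). [Q(ω):Q] = 2 (min poly x^2 + x + 1). Since Q(∛1160) ⊂ R and ω ∉ R, we have ω ∉ Q(∛1160), so x^2 + x + 1 remains irreducible over Q(∛1160) and [Q(∛1160, ω) : Q(∛1160)] = 2. By the tower law, [Q(∛1160, ω) : Q] = 3 · 2 = 6. (In fact Q(∛1160, ω) is the splitting field of x^3 - 1160 over Q.)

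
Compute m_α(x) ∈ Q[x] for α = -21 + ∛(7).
m_α(x) = x^3 + 63x^2 + 1323x + 9254

Set β = α + 21 = ∛(7), so β^3 = 7. Then (α + 21)^3 - 7 = 0, i.e. α is a root of g(x) = (x + 21)^3 - 7 = x^3 + 63x^2 + 1323x + 9254. Since g(x) = h(x + 21) where h(x) = x^3 - 7, and h is irreducible over Q (because 7 is not a perfect cube, so h has no rational root, and a monic cubic with no rational root is irreducible), g is also irreducible (irreducibility is preserved under the substitution x → x + 21). Hence m_α(x) = x^3 + 63x^2 + 1323x + 9254.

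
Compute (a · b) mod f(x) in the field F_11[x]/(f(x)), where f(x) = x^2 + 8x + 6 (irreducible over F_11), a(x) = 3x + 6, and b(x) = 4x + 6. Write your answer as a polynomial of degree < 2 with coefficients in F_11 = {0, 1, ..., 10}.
a · b ≡ x + 8 (mod f(x))

Multiply in F_11[x]: a(x)·b(x) = (3x + 6)·(4x + 6) = x^2 + 9x + 3. This has degree ≥ 2, so divide by f(x) over F_11: x^2 + 9x + 3 = (1)·(x^2 + 8x + 6) + (x + 8). Hence a·b ≡ x + 8 (mod f). (F_11[x]/(f) is a field with 11^2 = 121 elements since f is irreducible of degree 2.)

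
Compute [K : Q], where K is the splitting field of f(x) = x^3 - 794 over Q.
[K : Q] = 6

The roots of x^3 - 794 are ∛794, ω∛794, ω^2∛794 where ω = e^(2πi/3) is a primitive cube root of unity, so K = Q(∛794, ω). Now [Q(∛794):Q] = 3 (since 794 is not a perfect cube, x^3 - 794 is irreducible) and [Q(ω):Q] = 2. Both 2 and 3 divide [K:Q], and [K:Q] ≤ 3·2 = 6, so [K:Q] = 6. (Equivalently: Q(∛794) ⊂ R but ω ∉ R, so [K : Q(∛794)] = 2.)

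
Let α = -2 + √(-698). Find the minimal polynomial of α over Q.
m_α(x) = x^2 + 4x + 702

From α + 2 = √(-698), squaring gives (α + 2)^2 = -698, i.e. α^2 + 4α + 4 = -698, so α^2 + 4α + 702 = 0. The discriminant of x^2 + 4x + 702 is (4)^2 - 4·(702) = 16 - 2808 = -2792, and 4·(-698) is not a perfect square in Q since -698 is squarefree and ≠ 1. Hence x^2 + 4x + 702 is irreducible over Q and is the minimal polynomial of α.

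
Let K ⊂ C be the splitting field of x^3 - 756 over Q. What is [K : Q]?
[K : Q] = 6

The roots of x^3 - 756 are ∛756, ω∛756, ω^2∛756 where ω = e^(2πi/3) is a primitive cube root of unity, so K = Q(∛756, ω). Now [Q(∛756):Q] = 3 (since 756 is not a perfect cube, x^3 - 756 is irreducible) and [Q(ω):Q] = 2. Both 2 and 3 divide [K:Q], and [K:Q] ≤ 3·2 = 6, so [K:Q] = 6. (Equivalently: Q(∛756) ⊂ R but ω ∉ R, so [K : Q(∛756)] = 2.)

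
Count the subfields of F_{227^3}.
F_{227^3} has 2 subfields

The subfields of F_{p^n} are exactly the fields F_{p^d} for d | n (each is the fixed field of the unique index-d subgroup of Gal(F_{p^n}/F_p) ≅ Z/nZ). The divisors of n = 3 are {1, 3}, giving 2 subfields: F_{227^1}, F_{227^3}.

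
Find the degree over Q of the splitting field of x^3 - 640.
[K : Q] = 6

The roots of x^3 - 640 are ∛640, ω∛640, ω^2∛640 where ω = e^(2πi/3) is a primitive cube root of unity, so K = Q(∛640, ω). Now [Q(∛640):Q] = 3 (since 640 is not a perfect cube, x^3 - 640 is irreducible) and [Q(ω):Q] = 2. Both 2 and 3 divide [K:Q], and [K:Q] ≤ 3·2 = 6, so [K:Q] = 6. (Equivalently: Q(∛640) ⊂ R but ω ∉ R, so [K : Q(∛640)] = 2.)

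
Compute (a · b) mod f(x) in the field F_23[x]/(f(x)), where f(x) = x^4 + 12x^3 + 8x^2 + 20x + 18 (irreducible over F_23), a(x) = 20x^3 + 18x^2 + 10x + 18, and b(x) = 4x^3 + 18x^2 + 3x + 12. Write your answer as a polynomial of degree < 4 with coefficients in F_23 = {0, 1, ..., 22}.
a · b ≡ 18x^3 + 14x^2 + x + 19 (mod f(x))

Multiply in F_23[x]: a(x)·b(x) = (20x^3 + 18x^2 + 10x + 18)·(4x^3 + 18x^2 + 3x + 12) = 11x^6 + 18x^5 + 10x^4 + 17x^3 + 18x^2 + 13x + 9. This has degree ≥ 4, so divide by f(x) over F_23: 11x^6 + 18x^5 + 10x^4 + 17x^3 + 18x^2 + 13x + 9 = (11x^2 + x + 2)·(x^4 + 12x^3 + 8x^2 + 20x + 18) + (18x^3 + 14x^2 + x + 19). Hence a·b ≡ 18x^3 + 14x^2 + x + 19 (mod f). (F_23[x]/(f) is a field with 23^4 = 279841 elements since f is irreducible of degree 4.)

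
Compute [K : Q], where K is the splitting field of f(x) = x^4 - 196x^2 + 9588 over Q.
[K : Q] = 4

Solving the quadratic in x^2: x^2 = (196 ± √(196^2 - 4·9588))/2 = (196 ± √64)/2 = (196 ± 8)/2, giving x^2 = 94 or x^2 = 102. So f(x) = (x^2 - 94)(x^2 - 102) and the roots of f are ±√94, ±√102. Hence the splitting field is K = Q(√94, √102). Since 94 and 102 are distinct squarefree integers > 1, their product 9588 is not a perfect square, so √102 ∉ Q(√94). By the tower law [K:Q] = [Q(√94,√102):Q(√94)] · [Q(√94):Q] = 2 · 2 = 4.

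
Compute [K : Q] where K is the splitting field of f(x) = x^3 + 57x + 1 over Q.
[K : Q] = 6

By the rational root test, any rational root of the monic integer polynomial f(x) = x^3 + 57x + 1 must be an integer dividing the constant term 1, i.e. one of ±{1}. Evaluating: f(1) = 59, f(-1) = -57; none is 0, so f has no rational root and is therefore irreducible over Q (a cubic with no linear factor over a field is irreducible). For an irreducible cubic, the Galois group is A_3 or S_3 according as the discriminant disc(f) = -4a^3 - 27b^2 = -4·(57)^3 - 27·(1)^2 = -740799 is or is not a square in Q. Here disc(f) = -740799 is not a perfect square in Q, so the Galois group of f over Q is not contained in A_3 and must be all of S_3. The splitting field has degree |S_3| = 6 over Q, so [K : Q] = 6.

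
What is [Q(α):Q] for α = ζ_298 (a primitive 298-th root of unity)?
[Q(α):Q] = 148

The minimal polynomial of ζ_298 over Q is the 298-th cyclotomic polynomial Φ_298(x), which is irreducible over Q and has degree φ(298) = 148. Hence [Q(α):Q] = φ(298) = 148.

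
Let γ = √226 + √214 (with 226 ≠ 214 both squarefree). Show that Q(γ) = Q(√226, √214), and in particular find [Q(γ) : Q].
[Q(γ) : Q] = 4 (equivalently, Q(γ) = Q(√226, √214))

Obviously Q(γ) ⊆ Q(√226, √214), and [Q(√226, √214):Q] = 4 (since 226, 214 are distinct squarefree integers > 1 with 48364 not a perfect square). To show equality we compute the minimal polynomial of γ. From γ = √226 + √214: γ^2 = 226 + 2√(48364) + 214 = 440 + 2√(48364), so γ^2 - 440 = 2√(48364); squaring, (γ^2 - 440)^2 = 4·48364, i.e. γ^4 - 880γ^2 + 193600 - 193456 = 0, i.e. γ^4 - 880γ^2 + 144 = 0. So γ is a root of x^4 - 880x^2 + 144. This polynomial is irreducible over Q: it has no rational root (each ±√226 ± √214 is irrational), and any factorization into two quadratics over Q would force √(48364) ∈ Q (pairing opposite roots) or √226, √214 ∈ Q (other pairings), all impossible. Hence [Q(γ):Q] = 4 = [Q(√226, √214):Q], so Q(γ) = Q(√226, √214).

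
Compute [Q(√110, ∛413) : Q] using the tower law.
[Q(√110, ∛413) : Q] = 6

Let L = Q(√110, ∛413). Since Q(√110) ⊂ L and [Q(√110):Q] = 2, the tower law gives 2 | [L:Q]. Likewise Q(∛413) ⊂ L with [Q(∛413):Q] = 3 (because 413 is not a perfect cube), so 3 | [L:Q]. As gcd(2,3) = 1, [L:Q] is divisible by 6. Conversely L is generated over Q by √110 and ∛413, so [L:Q] ≤ 2·3 = 6. Therefore [Q(√110, ∛413) : Q] = 6.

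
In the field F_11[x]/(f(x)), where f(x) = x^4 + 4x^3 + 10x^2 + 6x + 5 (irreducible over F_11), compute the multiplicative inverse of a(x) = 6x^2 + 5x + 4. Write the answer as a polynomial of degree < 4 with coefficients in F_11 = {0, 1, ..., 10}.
a(x)^(-1) ≡ 5x^3 + 2x^2 + 8x + 1 (mod f(x))

Since f is irreducible over F_11, F_11[x]/(f) is a field and a(x) ≠ 0 has an inverse. Apply the extended Euclidean algorithm to f(x) and a(x) in F_11[x]: f(x) = (2x^2 + 10x + 3)·a(x) + (6x + 4);  a(x) = (x + 2)·(6x + 4) + (7). The last nonzero remainder is the constant 7 = gcd(f, a) in F_11. Back-substituting through the division chain expresses 7 = s(x)·a(x) + t(x)·f(x) with s(x) ≡ 2x^3 + 3x^2 + x + 7 (mod f), so (2x^3 + 3x^2 + x + 7)·a(x) ≡ 7 (mod f). Multiplying by 7^(-1) ≡ 8 in F_11 gives a(x)^(-1) ≡ 8·(2x^3 + 3x^2 + x + 7) ≡ 5x^3 + 2x^2 + 8x + 1 (mod f). Check: (6x^2 + 5x + 4)·(5x^3 + 2x^2 + 8x + 1) = 8x^5 + 4x^4 + x^3 + 10x^2 + 4x + 4 ≡ 1 (mod x^4 + 4x^3 + 10x^2 + 6x + 5).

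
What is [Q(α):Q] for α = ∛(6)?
[Q(α):Q] = 3

The minimal polynomial of α is x^3 - 6, irreducible over Q since 6 is not a perfect cube (so x^3 - 6 has no rational root). Hence [Q(α):Q] = deg(m_α) = 3.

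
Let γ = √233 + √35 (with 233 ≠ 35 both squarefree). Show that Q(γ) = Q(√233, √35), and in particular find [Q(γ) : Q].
[Q(γ) : Q] = 4 (equivalently, Q(γ) = Q(√233, √35))

Obviously Q(γ) ⊆ Q(√233, √35), and [Q(√233, √35):Q] = 4 (since 233, 35 are distinct squarefree integers > 1 with 8155 not a perfect square). To show equality we compute the minimal polynomial of γ. From γ = √233 + √35: γ^2 = 233 + 2√(8155) + 35 = 268 + 2√(8155), so γ^2 - 268 = 2√(8155); squaring, (γ^2 - 268)^2 = 4·8155, i.e. γ^4 - 536γ^2 + 71824 - 32620 = 0, i.e. γ^4 - 536γ^2 + 39204 = 0. So γ is a root of x^4 - 536x^2 + 39204. This polynomial is irreducible over Q: it has no rational root (each ±√233 ± √35 is irrational), and any factorization into two quadratics over Q would force √(8155) ∈ Q (pairing opposite roots) or √233, √35 ∈ Q (other pairings), all impossible. Hence [Q(γ):Q] = 4 = [Q(√233, √35):Q], so Q(γ) = Q(√233, √35).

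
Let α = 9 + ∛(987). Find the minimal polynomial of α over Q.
m_α(x) = x^3 - 27x^2 + 243x - 1716

Set β = α - 9 = ∛(987), so β^3 = 987. Then (α - 9)^3 - 987 = 0, i.e. α is a root of g(x) = (x - 9)^3 - 987 = x^3 - 27x^2 + 243x - 1716. Since g(x) = h(x - 9) where h(x) = x^3 - 987, and h is irreducible over Q (because 987 is not a perfect cube, so h has no rational root, and a monic cubic with no rational root is irreducible), g is also irreducible (irreducibility is preserved under the substitution x → x - 9). Hence m_α(x) = x^3 - 27x^2 + 243x - 1716.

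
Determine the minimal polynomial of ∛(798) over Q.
m_α(x) = x^3 - 798

α satisfies α^3 = 798, so x^3 - 798 annihilates α. By the rational root test, a rational root p/q (in lowest terms) of x^3 - 798 would satisfy p^3 = 798 q^3, forcing q = 1 and p^3 = 798; but 798 is not a perfect cube, contradiction. A monic cubic over Q with no rational root is irreducible (any nontrivial factorization would include a linear factor). Hence x^3 - 798 is the minimal polynomial of α, and in particular [Q(α):Q] = 3.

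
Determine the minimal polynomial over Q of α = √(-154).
m_α(x) = x^2 + 154

α satisfies α^2 + 154 = 0, so x^2 + 154 annihilates α. Since d = -154 is squarefree and ≠ 1, it is not a perfect square in Q, so x^2 + 154 has no rational root and is therefore irreducible over Q (a degree-2 polynomial over a field is irreducible iff it has no root). Hence m_α(x) = x^2 + 154.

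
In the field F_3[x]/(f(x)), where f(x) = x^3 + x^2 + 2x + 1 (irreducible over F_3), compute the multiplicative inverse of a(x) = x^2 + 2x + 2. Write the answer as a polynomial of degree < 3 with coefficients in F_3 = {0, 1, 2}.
a(x)^(-1) ≡ x^2 + x (mod f(x))

Since f is irreducible over F_3, F_3[x]/(f) is a field and a(x) ≠ 0 has an inverse. Apply the extended Euclidean algorithm to f(x) and a(x) in F_3[x]: f(x) = (x + 2)·a(x) + (2x);  a(x) = (2x + 1)·(2x) + (2). The last nonzero remainder is the constant 2 = gcd(f, a) in F_3. Back-substituting through the division chain expresses 2 = s(x)·a(x) + t(x)·f(x) with s(x) ≡ 2x^2 + 2x (mod f), so (2x^2 + 2x)·a(x) ≡ 2 (mod f). Multiplying by 2^(-1) ≡ 2 in F_3 gives a(x)^(-1) ≡ 2·(2x^2 + 2x) ≡ x^2 + x (mod f). Check: (x^2 + 2x + 2)·(x^2 + x) = x^4 + x^2 + 2x ≡ 1 (mod x^3 + x^2 + 2x + 1).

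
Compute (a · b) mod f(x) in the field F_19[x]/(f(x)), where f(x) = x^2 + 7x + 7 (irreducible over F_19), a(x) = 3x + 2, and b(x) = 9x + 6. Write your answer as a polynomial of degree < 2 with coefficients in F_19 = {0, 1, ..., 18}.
a · b ≡ 18x + 13 (mod f(x))

Multiply in F_19[x]: a(x)·b(x) = (3x + 2)·(9x + 6) = 8x^2 + 17x + 12. This has degree ≥ 2, so divide by f(x) over F_19: 8x^2 + 17x + 12 = (8)·(x^2 + 7x + 7) + (18x + 13). Hence a·b ≡ 18x + 13 (mod f). (F_19[x]/(f) is a field with 19^2 = 361 elements since f is irreducible of degree 2.)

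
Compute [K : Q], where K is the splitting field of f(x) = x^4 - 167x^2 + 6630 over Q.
[K : Q] = 4

Solving the quadratic in x^2: x^2 = (167 ± √(167^2 - 4·6630))/2 = (167 ± √1369)/2 = (167 ± 37)/2, giving x^2 = 65 or x^2 = 102. So f(x) = (x^2 - 65)(x^2 - 102) and the roots of f are ±√65, ±√102. Hence the splitting field is K = Q(√65, √102). Since 65 and 102 are distinct squarefree integers > 1, their product 6630 is not a perfect square, so √102 ∉ Q(√65). By the tower law [K:Q] = [Q(√65,√102):Q(√65)] · [Q(√65):Q] = 2 · 2 = 4.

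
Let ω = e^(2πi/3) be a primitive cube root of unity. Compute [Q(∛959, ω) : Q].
[Q(∛959, ω) : Q] = 6

[Q(∛959):Q] = 3 (min poly x^3 - 959, irreducible since 959 is not a perfect cube). [Q(ω):Q] = 2 (min poly x^2 + x + 1). Since Q(∛959) ⊂ R and ω ∉ R, we have ω ∉ Q(∛959), so x^2 + x + 1 remains irreducible over Q(∛959) and [Q(∛959, ω) : Q(∛959)] = 2. By the tower law, [Q(∛959, ω) : Q] = 3 · 2 = 6. (In fact Q(∛959, ω) is the splitting field of x^3 - 959 over Q.)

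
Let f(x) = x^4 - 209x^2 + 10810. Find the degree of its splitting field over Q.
[K : Q] = 4

Solving the quadratic in x^2: x^2 = (209 ± √(209^2 - 4·10810))/2 = (209 ± √441)/2 = (209 ± 21)/2, giving x^2 = 94 or x^2 = 115. So f(x) = (x^2 - 94)(x^2 - 115) and the roots of f are ±√94, ±√115. Hence the splitting field is K = Q(√94, √115). Since 94 and 115 are distinct squarefree integers > 1, their product 10810 is not a perfect square, so √115 ∉ Q(√94). By the tower law [K:Q] = [Q(√94,√115):Q(√94)] · [Q(√94):Q] = 2 · 2 = 4.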